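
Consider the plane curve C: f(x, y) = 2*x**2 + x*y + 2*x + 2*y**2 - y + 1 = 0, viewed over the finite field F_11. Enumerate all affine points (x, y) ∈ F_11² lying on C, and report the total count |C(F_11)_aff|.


Affine F_11-points: {(0, 8), (0, 9), (1, 5), (1, 6), (4, 2), (5, 2), (5, 7), (6, 6), (6, 8), (7, 1), (7, 7), (8, 1)}; count = 12.

For each of the 121 pairs (x, y) ∈ F_11², evaluate f(x, y) mod 11. Record the zeros.
  x = 0: [0↦1, 1↦2, 2↦7, 3↦5, 4↦7, 5↦2, 6↦1, 7↦4, 8↦0, 9↦0, 10↦4]  zeros at y ∈ {8, 9}
  x = 1: [0↦5, 1↦7, 2↦2, 3↦1, 4↦4, 5↦0, 6↦0, 7↦4, 8↦1, 9↦2, 10↦7]  zeros at y ∈ {5, 6}
  x = 2: [0↦2, 1↦5, 2↦1, 3↦1, 4↦5, 5↦2, 6↦3, 7↦8, 8↦6, 9↦8, 10↦3]  zeros at y ∈ ∅
  x = 3: [0↦3, 1↦7, 2↦4, 3↦5, 4↦10, 5↦8, 6↦10, 7↦5, 8↦4, 9↦7, 10↦3]  zeros at y ∈ ∅
  x = 4: [0↦8, 1↦2, 2↦0, 3↦2, 4↦8, 5↦7, 6↦10, 7↦6, 8↦6, 9↦10, 10↦7]  zeros at y ∈ {2}
  x = 5: [0↦6, 1↦1, 2↦0, 3↦3, 4↦10, 5↦10, 6↦3, 7↦0, 8↦1, 9↦6, 10↦4]  zeros at y ∈ {2, 7}
  x = 6: [0↦8, 1↦4, 2↦4, 3↦8, 4↦5, 5↦6, 6↦0, 7↦9, 8↦0, 9↦6, 10↦5]  zeros at y ∈ {6, 8}
  x = 7: [0↦3, 1↦0, 2↦1, 3↦6, 4↦4, 5↦6, 6↦1, 7↦0, 8↦3, 9↦10, 10↦10]  zeros at y ∈ {1, 7}
  x = 8: [0↦2, 1↦0, 2↦2, 3↦8, 4↦7, 5↦10, 6↦6, 7↦6, 8↦10, 9↦7, 10↦8]  zeros at y ∈ {1}
  x = 9: [0↦5, 1↦4, 2↦7, 3↦3, 4↦3, 5↦7, 6↦4, 7↦5, 8↦10, 9↦8, 10↦10]  zeros at y ∈ ∅
  x = 10: [0↦1, 1↦1, 2↦5, 3↦2, 4↦3, 5↦8, 6↦6, 7↦8, 8↦3, 9↦2, 10↦5]  zeros at y ∈ ∅
Collecting zeros: affine points = {(0, 8), (0, 9), (1, 5), (1, 6), (4, 2), (5, 2), (5, 7), (6, 6), (6, 8), (7, 1), (7, 7), (8, 1)}.
Total count |C(F_11)_aff| = 12.


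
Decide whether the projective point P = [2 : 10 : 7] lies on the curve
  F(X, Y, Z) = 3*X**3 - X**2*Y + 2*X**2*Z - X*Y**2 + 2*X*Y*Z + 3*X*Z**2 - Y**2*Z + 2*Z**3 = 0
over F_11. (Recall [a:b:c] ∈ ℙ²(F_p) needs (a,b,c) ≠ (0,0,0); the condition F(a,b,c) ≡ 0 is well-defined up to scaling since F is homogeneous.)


F(2,10,7) ≡ 4 (mod 11); P is NOT on the curve.

Evaluate F(2, 10, 7) term-by-term (mod 11).
  3*X**3 ↦ 3·8·1·1 = 24
  -X**2*Y ↦ -1·4·10·1 = -40
  2*X**2*Z ↦ 2·4·1·7 = 56
  -X*Y**2 ↦ -1·2·100·1 = -200
  2*X*Y*Z ↦ 2·2·10·7 = 280
  3*X*Z**2 ↦ 3·2·1·49 = 294
  -Y**2*Z ↦ -1·1·100·7 = -700
  2*Z**3 ↦ 2·1·1·343 = 686
Sum: F(2, 10, 7) = (24) + (-40) + (56) + (-200) + (280) + (294) + (-700) + (686) = 400.
Reducing mod 11: 400 ≡ 4 (mod 11).
Since F(a, b, c) ≡ 4 ≠ 0 (mod 11), P does NOT lie on the curve.


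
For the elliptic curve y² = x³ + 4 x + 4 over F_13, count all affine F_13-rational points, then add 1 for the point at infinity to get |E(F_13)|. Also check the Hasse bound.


Affine points = {(0, 2), (0, 11), (1, 3), (1, 10), (3, 2), (3, 11), (6, 6), (6, 7), (10, 2), (10, 11), (11, 1), (11, 12), (12, 5), (12, 8)}; affine count = 14; |E(F_13)| = 15.

Discriminant check: Δ ∝ 4a³ + 27b² = 4·4³ + 27·4² = 4·64 + 27·16 ≡ 12 (mod 13). Nonzero ⇒ E is nonsingular.
For each x ∈ F_13, compute rhs = x³ + 4·x + 4 mod 13, then count y ∈ F_13 with y² ≡ rhs.
  x = 0: rhs = 4, matching y values: 2, 11 (2 points).
  x = 1: rhs = 9, matching y values: 3, 10 (2 points).
  x = 2: rhs = 7, matching y values: none (0 points).
  x = 3: rhs = 4, matching y values: 2, 11 (2 points).
  x = 4: rhs = 6, matching y values: none (0 points).
  x = 5: rhs = 6, matching y values: none (0 points).
  x = 6: rhs = 10, matching y values: 6, 7 (2 points).
  x = 7: rhs = 11, matching y values: none (0 points).
  x = 8: rhs = 2, matching y values: none (0 points).
  x = 9: rhs = 2, matching y values: none (0 points).
  x = 10: rhs = 4, matching y values: 2, 11 (2 points).
  x = 11: rhs = 1, matching y values: 1, 12 (2 points).
  x = 12: rhs = 12, matching y values: 5, 8 (2 points).
Total affine count: 14.
Full point count |E(F_13)| = 14 + 1 = 15.
Hasse bound: |15 − (13+1)| = |1| = 1 ≤ 2√13 ≈ 7.2111 ✓.


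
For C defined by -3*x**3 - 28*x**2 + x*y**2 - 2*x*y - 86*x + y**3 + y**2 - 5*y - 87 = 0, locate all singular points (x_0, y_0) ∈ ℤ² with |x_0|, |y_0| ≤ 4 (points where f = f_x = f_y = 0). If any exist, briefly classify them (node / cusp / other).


Singular points: {(-3, 1)}; classification: node.

Compute partial derivatives:
  f_x = -9*x**2 - 56*x + y**2 - 2*y - 86.
  f_y = 2*x*y - 2*x + 3*y**2 + 2*y - 5.
Scan x_0 ∈ {−4, ..., 4}. For each x_0, f_y(x_0, y) is a polynomial in y; find its integer roots y ∈ {−4, ..., 4}, then test f_x and f at those candidates.
  x = -4: f_y(-4, y) = 3*y**2 - 6*y + 3; vanishes at y ∈ {1}. (-4, 1): f_x = -7 ≠ 0.
  x = -3: f_y(-3, y) = 3*y**2 - 4*y + 1; vanishes at y ∈ {1}. (-3, 1): f_x = 0, f = 0 — SINGULAR.
  x = -2: f_y(-2, y) = 3*y**2 - 2*y - 1; vanishes at y ∈ {1}. (-2, 1): f_x = -11 ≠ 0.
  x = -1: f_y(-1, y) = 3*y**2 - 3; vanishes at y ∈ {-1, 1}. (-1, -1): f_x = -36 ≠ 0; (-1, 1): f_x = -40 ≠ 0.
  x = 0: f_y(0, y) = 3*y**2 + 2*y - 5; vanishes at y ∈ {1}. (0, 1): f_x = -87 ≠ 0.
  x = 1: f_y(1, y) = 3*y**2 + 4*y - 7; vanishes at y ∈ {1}. (1, 1): f_x = -152 ≠ 0.
  x = 2: f_y(2, y) = 3*y**2 + 6*y - 9; vanishes at y ∈ {-3, 1}. (2, -3): f_x = -219 ≠ 0; (2, 1): f_x = -235 ≠ 0.
  x = 3: f_y(3, y) = 3*y**2 + 8*y - 11; vanishes at y ∈ {1}. (3, 1): f_x = -336 ≠ 0.
  x = 4: f_y(4, y) = 3*y**2 + 10*y - 13; vanishes at y ∈ {1}. (4, 1): f_x = -455 ≠ 0.
Only singular point on the grid: (-3, 1).
Classify: substitute x = -3 + u, y = 1 + v and expand: f = -3*u**3 - u**2 + u*v**2 + v**3 + v**2.
No constant or linear terms (consistent with a singular point). Quadratic part: -u**2 + v**2. Cubic part: -3*u**3 + u*v**2 + v**3.
The quadratic part v**2 - u**2 = (v − u)(v + u) splits into two distinct linear factors, so there are two distinct tangent lines y − 1 = ±(x − -3) — this is a node (ordinary double point).
Classification: node.


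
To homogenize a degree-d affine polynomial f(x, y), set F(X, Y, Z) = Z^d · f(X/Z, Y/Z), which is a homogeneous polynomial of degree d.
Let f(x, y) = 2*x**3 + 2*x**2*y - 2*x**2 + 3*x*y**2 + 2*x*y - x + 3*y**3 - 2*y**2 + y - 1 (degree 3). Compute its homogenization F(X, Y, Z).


F(X, Y, Z) = 2*X**3 + 2*X**2*Y - 2*X**2*Z + 3*X*Y**2 + 2*X*Y*Z - X*Z**2 + 3*Y**3 - 2*Y**2*Z + Y*Z**2 - Z**3

deg(f) = 3.
Substitute x = X/Z, y = Y/Z into f, then multiply by Z^3.
  monomial 2·x^3·y^0 ↦ 2·X^3·Y^0·Z^0.
  monomial 2·x^2·y^1 ↦ 2·X^2·Y^1·Z^0.
  monomial -2·x^2·y^0 ↦ -2·X^2·Y^0·Z^1.
  monomial 3·x^1·y^2 ↦ 3·X^1·Y^2·Z^0.
  monomial 2·x^1·y^1 ↦ 2·X^1·Y^1·Z^1.
  monomial -1·x^1·y^0 ↦ -1·X^1·Y^0·Z^2.
  monomial 3·x^0·y^3 ↦ 3·X^0·Y^3·Z^0.
  monomial -2·x^0·y^2 ↦ -2·X^0·Y^2·Z^1.
  monomial 1·x^0·y^1 ↦ 1·X^0·Y^1·Z^2.
  monomial -1·x^0·y^0 ↦ -1·X^0·Y^0·Z^3.
Collecting: F(X, Y, Z) = 2*X**3 + 2*X**2*Y - 2*X**2*Z + 3*X*Y**2 + 2*X*Y*Z - X*Z**2 + 3*Y**3 - 2*Y**2*Z + Y*Z**2 - Z**3.


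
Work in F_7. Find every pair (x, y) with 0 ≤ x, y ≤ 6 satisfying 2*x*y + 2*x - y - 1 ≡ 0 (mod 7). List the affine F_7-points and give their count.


Affine F_7-points: {(0, 6), (1, 6), (2, 6), (3, 6), (4, 0), (4, 1), (4, 2), (4, 3), (4, 4), (4, 5), (4, 6), (5, 6), (6, 6)}; count = 13.

For each of the 49 pairs (x, y) ∈ F_7², evaluate f(x, y) mod 7. Record the zeros.
  x = 0: [0↦6, 1↦5, 2↦4, 3↦3, 4↦2, 5↦1, 6↦0]  zeros at y ∈ {6}
  x = 1: [0↦1, 1↦2, 2↦3, 3↦4, 4↦5, 5↦6, 6↦0]  zeros at y ∈ {6}
  x = 2: [0↦3, 1↦6, 2↦2, 3↦5, 4↦1, 5↦4, 6↦0]  zeros at y ∈ {6}
  x = 3: [0↦5, 1↦3, 2↦1, 3↦6, 4↦4, 5↦2, 6↦0]  zeros at y ∈ {6}
  x = 4: [0↦0, 1↦0, 2↦0, 3↦0, 4↦0, 5↦0, 6↦0]  zeros at y ∈ {0, 1, 2, 3, 4, 5, 6}
  x = 5: [0↦2, 1↦4, 2↦6, 3↦1, 4↦3, 5↦5, 6↦0]  zeros at y ∈ {6}
  x = 6: [0↦4, 1↦1, 2↦5, 3↦2, 4↦6, 5↦3, 6↦0]  zeros at y ∈ {6}
Collecting zeros: affine points = {(0, 6), (1, 6), (2, 6), (3, 6), (4, 0), (4, 1), (4, 2), (4, 3), (4, 4), (4, 5), (4, 6), (5, 6), (6, 6)}.
Total count |C(F_7)_aff| = 13.


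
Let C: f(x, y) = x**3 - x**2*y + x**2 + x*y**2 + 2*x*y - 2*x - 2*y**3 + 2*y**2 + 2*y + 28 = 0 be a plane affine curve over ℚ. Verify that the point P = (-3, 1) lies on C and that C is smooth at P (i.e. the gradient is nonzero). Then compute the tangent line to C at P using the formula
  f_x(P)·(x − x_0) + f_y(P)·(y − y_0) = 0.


Tangent line at P: 28*x - 21*y + 105 = 0.

Step 1: f(-3, 1) = 0, so P lies on C.
Step 2: partial derivatives
  f_x(x, y) = 3*x**2 - 2*x*y + 2*x + y**2 + 2*y - 2, f_y(x, y) = -x**2 + 2*x*y + 2*x - 6*y**2 + 4*y + 2.
  f_x(P) = 28, f_y(P) = -21 (gradient nonzero, so P is smooth).
Step 3: tangent line at P: 28·(x − -3) + -21·(y − 1) = 0.
Expanding: 28*x - 21*y + 105 = 0.


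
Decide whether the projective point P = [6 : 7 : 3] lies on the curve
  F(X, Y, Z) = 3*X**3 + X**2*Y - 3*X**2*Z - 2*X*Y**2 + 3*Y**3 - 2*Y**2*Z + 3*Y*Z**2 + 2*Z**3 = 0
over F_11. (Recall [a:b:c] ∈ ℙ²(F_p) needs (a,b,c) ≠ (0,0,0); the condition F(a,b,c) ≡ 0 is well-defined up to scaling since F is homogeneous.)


F(6,7,3) ≡ 9 (mod 11); P is NOT on the curve.

Evaluate F(6, 7, 3) term-by-term (mod 11).
  3*X**3 ↦ 3·216·1·1 = 648
  X**2*Y ↦ 1·36·7·1 = 252
  -3*X**2*Z ↦ -3·36·1·3 = -324
  -2*X*Y**2 ↦ -2·6·49·1 = -588
  3*Y**3 ↦ 3·1·343·1 = 1029
  -2*Y**2*Z ↦ -2·1·49·3 = -294
  3*Y*Z**2 ↦ 3·1·7·9 = 189
  2*Z**3 ↦ 2·1·1·27 = 54
Sum: F(6, 7, 3) = (648) + (252) + (-324) + (-588) + (1029) + (-294) + (189) + (54) = 966.
Reducing mod 11: 966 ≡ 9 (mod 11).
Since F(a, b, c) ≡ 9 ≠ 0 (mod 11), P does NOT lie on the curve.


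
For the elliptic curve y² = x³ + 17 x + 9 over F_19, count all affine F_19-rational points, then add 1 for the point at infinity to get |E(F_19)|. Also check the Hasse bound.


Affine points = {(0, 3), (0, 16), (3, 7), (3, 12), (6, 2), (6, 17), (8, 7), (8, 12), (9, 6), (9, 13), (10, 1), (10, 18), (11, 8), (11, 11), (16, 8), (16, 11), (17, 9), (17, 10)}; affine count = 18; |E(F_19)| = 19.

Discriminant check: Δ ∝ 4a³ + 27b² = 4·17³ + 27·9² = 4·4913 + 27·81 ≡ 8 (mod 19). Nonzero ⇒ E is nonsingular.
For each x ∈ F_19, compute rhs = x³ + 17·x + 9 mod 19, then count y ∈ F_19 with y² ≡ rhs.
  x = 0: rhs = 9, matching y values: 3, 16 (2 points).
  x = 1: rhs = 8, matching y values: none (0 points).
  x = 2: rhs = 13, matching y values: none (0 points).
  x = 3: rhs = 11, matching y values: 7, 12 (2 points).
  x = 4: rhs = 8, matching y values: none (0 points).
  x = 5: rhs = 10, matching y values: none (0 points).
  x = 6: rhs = 4, matching y values: 2, 17 (2 points).
  x = 7: rhs = 15, matching y values: none (0 points).
  x = 8: rhs = 11, matching y values: 7, 12 (2 points).
  x = 9: rhs = 17, matching y values: 6, 13 (2 points).
  x = 10: rhs = 1, matching y values: 1, 18 (2 points).
  x = 11: rhs = 7, matching y values: 8, 11 (2 points).
  x = 12: rhs = 3, matching y values: none (0 points).
  x = 13: rhs = 14, matching y values: none (0 points).
  x = 14: rhs = 8, matching y values: none (0 points).
  x = 15: rhs = 10, matching y values: none (0 points).
  x = 16: rhs = 7, matching y values: 8, 11 (2 points).
  x = 17: rhs = 5, matching y values: 9, 10 (2 points).
  x = 18: rhs = 10, matching y values: none (0 points).
Total affine count: 18.
Full point count |E(F_19)| = 18 + 1 = 19.
Hasse bound: |19 − (19+1)| = |-1| = 1 ≤ 2√19 ≈ 8.7178 ✓.


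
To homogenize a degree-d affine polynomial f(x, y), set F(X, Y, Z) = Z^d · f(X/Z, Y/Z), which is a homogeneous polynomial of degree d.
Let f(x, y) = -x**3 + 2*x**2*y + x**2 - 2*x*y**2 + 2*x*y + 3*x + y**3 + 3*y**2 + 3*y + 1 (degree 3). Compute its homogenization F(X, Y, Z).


F(X, Y, Z) = -X**3 + 2*X**2*Y + X**2*Z - 2*X*Y**2 + 2*X*Y*Z + 3*X*Z**2 + Y**3 + 3*Y**2*Z + 3*Y*Z**2 + Z**3

deg(f) = 3.
Substitute x = X/Z, y = Y/Z into f, then multiply by Z^3.
  monomial -1·x^3·y^0 ↦ -1·X^3·Y^0·Z^0.
  monomial 2·x^2·y^1 ↦ 2·X^2·Y^1·Z^0.
  monomial 1·x^2·y^0 ↦ 1·X^2·Y^0·Z^1.
  monomial -2·x^1·y^2 ↦ -2·X^1·Y^2·Z^0.
  monomial 2·x^1·y^1 ↦ 2·X^1·Y^1·Z^1.
  monomial 3·x^1·y^0 ↦ 3·X^1·Y^0·Z^2.
  monomial 1·x^0·y^3 ↦ 1·X^0·Y^3·Z^0.
  monomial 3·x^0·y^2 ↦ 3·X^0·Y^2·Z^1.
  monomial 3·x^0·y^1 ↦ 3·X^0·Y^1·Z^2.
  monomial 1·x^0·y^0 ↦ 1·X^0·Y^0·Z^3.
Collecting: F(X, Y, Z) = -X**3 + 2*X**2*Y + X**2*Z - 2*X*Y**2 + 2*X*Y*Z + 3*X*Z**2 + Y**3 + 3*Y**2*Z + 3*Y*Z**2 + Z**3.


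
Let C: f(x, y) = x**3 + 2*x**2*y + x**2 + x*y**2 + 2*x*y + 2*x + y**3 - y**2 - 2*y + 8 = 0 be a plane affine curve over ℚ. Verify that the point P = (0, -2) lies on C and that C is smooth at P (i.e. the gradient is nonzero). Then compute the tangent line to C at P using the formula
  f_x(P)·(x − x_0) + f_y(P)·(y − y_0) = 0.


Tangent line at P: 2*x + 14*y + 28 = 0.

Step 1: f(0, -2) = 0, so P lies on C.
Step 2: partial derivatives
  f_x(x, y) = 3*x**2 + 4*x*y + 2*x + y**2 + 2*y + 2, f_y(x, y) = 2*x**2 + 2*x*y + 2*x + 3*y**2 - 2*y - 2.
  f_x(P) = 2, f_y(P) = 14 (gradient nonzero, so P is smooth).
Step 3: tangent line at P: 2·(x − 0) + 14·(y − -2) = 0.
Expanding: 2*x + 14*y + 28 = 0.


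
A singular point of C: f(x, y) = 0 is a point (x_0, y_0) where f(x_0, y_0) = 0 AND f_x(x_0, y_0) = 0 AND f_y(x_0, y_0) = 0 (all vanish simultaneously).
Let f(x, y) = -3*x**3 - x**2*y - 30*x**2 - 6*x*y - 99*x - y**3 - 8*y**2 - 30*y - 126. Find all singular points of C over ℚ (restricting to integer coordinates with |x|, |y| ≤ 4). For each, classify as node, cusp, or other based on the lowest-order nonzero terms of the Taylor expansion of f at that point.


Singular points: {(-3, -3)}; classification: cusp.

Compute partial derivatives:
  f_x = -9*x**2 - 2*x*y - 60*x - 6*y - 99.
  f_y = -x**2 - 6*x - 3*y**2 - 16*y - 30.
Scan x_0 ∈ {−4, ..., 4}. For each x_0, f_y(x_0, y) is a polynomial in y; find its integer roots y ∈ {−4, ..., 4}, then test f_x and f at those candidates.
  x = -4: f_y(-4, y) = -3*y**2 - 16*y - 22; no integer root y with |y| ≤ 4.
  x = -3: f_y(-3, y) = -3*y**2 - 16*y - 21; vanishes at y ∈ {-3}. (-3, -3): f_x = 0, f = 0 — SINGULAR.
  x = -2: f_y(-2, y) = -3*y**2 - 16*y - 22; no integer root y with |y| ≤ 4.
  x = -1: f_y(-1, y) = -3*y**2 - 16*y - 25; no integer root y with |y| ≤ 4.
  x = 0: f_y(0, y) = -3*y**2 - 16*y - 30; no integer root y with |y| ≤ 4.
  x = 1: f_y(1, y) = -3*y**2 - 16*y - 37; no integer root y with |y| ≤ 4.
  x = 2: f_y(2, y) = -3*y**2 - 16*y - 46; no integer root y with |y| ≤ 4.
  x = 3: f_y(3, y) = -3*y**2 - 16*y - 57; no integer root y with |y| ≤ 4.
  x = 4: f_y(4, y) = -3*y**2 - 16*y - 70; no integer root y with |y| ≤ 4.
Only singular point on the grid: (-3, -3).
Classify: substitute x = -3 + u, y = -3 + v and expand: f = -3*u**3 - u**2*v - v**3 + v**2.
No constant or linear terms (consistent with a singular point). Quadratic part: v**2. Cubic part: -3*u**3 - u**2*v - v**3.
The quadratic part v**2 is a perfect square, so there is a single (double) tangent line v = 0, i.e. y = -3. Restricting the cubic part to that line (v = 0) leaves -3*u**3 ≠ 0, so f is not divisible by v and the branch is v² ≈ 3*u**3 to lowest order — this is a cusp.
Classification: cusp.


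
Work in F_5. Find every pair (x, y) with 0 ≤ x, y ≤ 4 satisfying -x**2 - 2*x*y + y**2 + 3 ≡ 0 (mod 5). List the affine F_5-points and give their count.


Affine F_5-points: {(1, 3), (1, 4), (2, 2), (3, 3), (4, 1), (4, 2)}; count = 6.

For each of the 25 pairs (x, y) ∈ F_5², evaluate f(x, y) mod 5. Record the zeros.
  x = 0: [0↦3, 1↦4, 2↦2, 3↦2, 4↦4]  zeros at y ∈ ∅
  x = 1: [0↦2, 1↦1, 2↦2, 3↦0, 4↦0]  zeros at y ∈ {3, 4}
  x = 2: [0↦4, 1↦1, 2↦0, 3↦1, 4↦4]  zeros at y ∈ {2}
  x = 3: [0↦4, 1↦4, 2↦1, 3↦0, 4↦1]  zeros at y ∈ {3}
  x = 4: [0↦2, 1↦0, 2↦0, 3↦2, 4↦1]  zeros at y ∈ {1, 2}
Collecting zeros: affine points = {(1, 3), (1, 4), (2, 2), (3, 3), (4, 1), (4, 2)}.
Total count |C(F_5)_aff| = 6.


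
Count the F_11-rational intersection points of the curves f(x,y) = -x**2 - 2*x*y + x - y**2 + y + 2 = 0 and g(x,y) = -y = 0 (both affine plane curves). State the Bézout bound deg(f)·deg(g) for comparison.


Common zeros: {(2, 0), (10, 0)}; count = 2; Bézout bound = 2.

deg(f) = 2, deg(g) = 1, so Bézout bound = 2.
Scan x ∈ F_11. For each x, list the y ∈ F_11 with f(x, y) ≡ 0 and those with g(x, y) ≡ 0 (mod 11); the common zeros in that column are the intersection.
  x = 0: f ≡ 0 at y ∈ {2, 10}; g ≡ 0 at y ∈ {0}; common: ∅.
  x = 1: f ≡ 0 at y ∈ {1, 9}; g ≡ 0 at y ∈ {0}; common: ∅.
  x = 2: f ≡ 0 at y ∈ {0, 8}; g ≡ 0 at y ∈ {0}; common: {0}.
  x = 3: f ≡ 0 at y ∈ {7, 10}; g ≡ 0 at y ∈ {0}; common: ∅.
  x = 4: f ≡ 0 at y ∈ {6, 9}; g ≡ 0 at y ∈ {0}; common: ∅.
  x = 5: f ≡ 0 at y ∈ {5, 8}; g ≡ 0 at y ∈ {0}; common: ∅.
  x = 6: f ≡ 0 at y ∈ {4, 7}; g ≡ 0 at y ∈ {0}; common: ∅.
  x = 7: f ≡ 0 at y ∈ {3, 6}; g ≡ 0 at y ∈ {0}; common: ∅.
  x = 8: f ≡ 0 at y ∈ {2, 5}; g ≡ 0 at y ∈ {0}; common: ∅.
  x = 9: f ≡ 0 at y ∈ {1, 4}; g ≡ 0 at y ∈ {0}; common: ∅.
  x = 10: f ≡ 0 at y ∈ {0, 3}; g ≡ 0 at y ∈ {0}; common: {0}.
Collecting: common zeros = {(2, 0), (10, 0)}, so the count is 2.
Comparison with the Bézout bound: 2 ≤ 2 = deg(f)·deg(g), as expected for curves with no common component (the bound is attained).


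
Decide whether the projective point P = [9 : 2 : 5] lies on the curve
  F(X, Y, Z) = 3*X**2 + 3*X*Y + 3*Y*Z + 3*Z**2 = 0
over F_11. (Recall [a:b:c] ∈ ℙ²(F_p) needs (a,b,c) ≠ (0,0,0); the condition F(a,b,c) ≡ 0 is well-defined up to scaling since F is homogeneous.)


F(9,2,5) ≡ 6 (mod 11); P is NOT on the curve.

Evaluate F(9, 2, 5) term-by-term (mod 11).
  3*X**2 ↦ 3·81·1·1 = 243
  3*X*Y ↦ 3·9·2·1 = 54
  3*Y*Z ↦ 3·1·2·5 = 30
  3*Z**2 ↦ 3·1·1·25 = 75
Sum: F(9, 2, 5) = (243) + (54) + (30) + (75) = 402.
Reducing mod 11: 402 ≡ 6 (mod 11).
Since F(a, b, c) ≡ 6 ≠ 0 (mod 11), P does NOT lie on the curve.


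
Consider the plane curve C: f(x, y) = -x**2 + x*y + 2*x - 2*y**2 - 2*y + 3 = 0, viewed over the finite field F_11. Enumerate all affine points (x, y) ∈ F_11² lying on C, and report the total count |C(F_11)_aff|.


Affine F_11-points: {(1, 8), (3, 0), (3, 6), (5, 1), (5, 6), (7, 4), (9, 1), (9, 8), (10, 0), (10, 4)}; count = 10.

For each of the 121 pairs (x, y) ∈ F_11², evaluate f(x, y) mod 11. Record the zeros.
  x = 0: [0↦3, 1↦10, 2↦2, 3↦1, 4↦7, 5↦9, 6↦7, 7↦1, 8↦2, 9↦10, 10↦3]  zeros at y ∈ ∅
  x = 1: [0↦4, 1↦1, 2↦5, 3↦5, 4↦1, 5↦4, 6↦3, 7↦9, 8↦0, 9↦9, 10↦3]  zeros at y ∈ {8}
  x = 2: [0↦3, 1↦1, 2↦6, 3↦7, 4↦4, 5↦8, 6↦8, 7↦4, 8↦7, 9↦6, 10↦1]  zeros at y ∈ ∅
  x = 3: [0↦0, 1↦10, 2↦5, 3↦7, 4↦5, 5↦10, 6↦0, 7↦8, 8↦1, 9↦1, 10↦8]  zeros at y ∈ {0, 6}
  x = 4: [0↦6, 1↦6, 2↦2, 3↦5, 4↦4, 5↦10, 6↦1, 7↦10, 8↦4, 9↦5, 10↦2]  zeros at y ∈ ∅
  x = 5: [0↦10, 1↦0, 2↦8, 3↦1, 4↦1, 5↦8, 6↦0, 7↦10, 8↦5, 9↦7, 10↦5]  zeros at y ∈ {1, 6}
  x = 6: [0↦1, 1↦3, 2↦1, 3↦6, 4↦7, 5↦4, 6↦8, 7↦8, 8↦4, 9↦7, 10↦6]  zeros at y ∈ ∅
  x = 7: [0↦1, 1↦4, 2↦3, 3↦9, 4↦0, 5↦9, 6↦3, 7↦4, 8↦1, 9↦5, 10↦5]  zeros at y ∈ {4}
  x = 8: [0↦10, 1↦3, 2↦3, 3↦10, 4↦2, 5↦1, 6↦7, 7↦9, 8↦7, 9↦1, 10↦2]  zeros at y ∈ ∅
  x = 9: [0↦6, 1↦0, 2↦1, 3↦9, 4↦2, 5↦2, 6↦9, 7↦1, 8↦0, 9↦6, 10↦8]  zeros at y ∈ {1, 8}
  x = 10: [0↦0, 1↦6, 2↦8, 3↦6, 4↦0, 5↦1, 6↦9, 7↦2, 8↦2, 9↦9, 10↦1]  zeros at y ∈ {0, 4}
Collecting zeros: affine points = {(1, 8), (3, 0), (3, 6), (5, 1), (5, 6), (7, 4), (9, 1), (9, 8), (10, 0), (10, 4)}.
Total count |C(F_11)_aff| = 10.


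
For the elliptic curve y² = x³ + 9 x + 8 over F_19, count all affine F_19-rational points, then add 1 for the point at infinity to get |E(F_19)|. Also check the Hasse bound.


Affine points = {(3, 9), (3, 10), (5, 8), (5, 11), (9, 1), (9, 18), (12, 1), (12, 18), (13, 2), (13, 17), (14, 3), (14, 16), (16, 7), (16, 12), (17, 1), (17, 18), (18, 6), (18, 13)}; affine count = 18; |E(F_19)| = 19.

Discriminant check: Δ ∝ 4a³ + 27b² = 4·9³ + 27·8² = 4·729 + 27·64 ≡ 8 (mod 19). Nonzero ⇒ E is nonsingular.
For each x ∈ F_19, compute rhs = x³ + 9·x + 8 mod 19, then count y ∈ F_19 with y² ≡ rhs.
  x = 0: rhs = 8, matching y values: none (0 points).
  x = 1: rhs = 18, matching y values: none (0 points).
  x = 2: rhs = 15, matching y values: none (0 points).
  x = 3: rhs = 5, matching y values: 9, 10 (2 points).
  x = 4: rhs = 13, matching y values: none (0 points).
  x = 5: rhs = 7, matching y values: 8, 11 (2 points).
  x = 6: rhs = 12, matching y values: none (0 points).
  x = 7: rhs = 15, matching y values: none (0 points).
  x = 8: rhs = 3, matching y values: none (0 points).
  x = 9: rhs = 1, matching y values: 1, 18 (2 points).
  x = 10: rhs = 15, matching y values: none (0 points).
  x = 11: rhs = 13, matching y values: none (0 points).
  x = 12: rhs = 1, matching y values: 1, 18 (2 points).
  x = 13: rhs = 4, matching y values: 2, 17 (2 points).
  x = 14: rhs = 9, matching y values: 3, 16 (2 points).
  x = 15: rhs = 3, matching y values: none (0 points).
  x = 16: rhs = 11, matching y values: 7, 12 (2 points).
  x = 17: rhs = 1, matching y values: 1, 18 (2 points).
  x = 18: rhs = 17, matching y values: 6, 13 (2 points).
Total affine count: 18.
Full point count |E(F_19)| = 18 + 1 = 19.
Hasse bound: |19 − (19+1)| = |-1| = 1 ≤ 2√19 ≈ 8.7178 ✓.


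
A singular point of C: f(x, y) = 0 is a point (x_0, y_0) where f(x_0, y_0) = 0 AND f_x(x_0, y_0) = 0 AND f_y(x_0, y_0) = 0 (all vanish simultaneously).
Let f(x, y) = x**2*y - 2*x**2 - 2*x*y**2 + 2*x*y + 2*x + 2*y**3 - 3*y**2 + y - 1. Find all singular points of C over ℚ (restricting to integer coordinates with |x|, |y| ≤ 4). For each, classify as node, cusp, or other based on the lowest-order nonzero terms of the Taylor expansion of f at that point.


Singular points: {(1, 1)}; classification: node.

Compute partial derivatives:
  f_x = 2*x*y - 4*x - 2*y**2 + 2*y + 2.
  f_y = x**2 - 4*x*y + 2*x + 6*y**2 - 6*y + 1.
Scan x_0 ∈ {−4, ..., 4}. For each x_0, f_y(x_0, y) is a polynomial in y; find its integer roots y ∈ {−4, ..., 4}, then test f_x and f at those candidates.
  x = -4: f_y(-4, y) = 6*y**2 + 10*y + 9; no integer root y with |y| ≤ 4.
  x = -3: f_y(-3, y) = 6*y**2 + 6*y + 4; no integer root y with |y| ≤ 4.
  x = -2: f_y(-2, y) = 6*y**2 + 2*y + 1; no integer root y with |y| ≤ 4.
  x = -1: f_y(-1, y) = 6*y**2 - 2*y; vanishes at y ∈ {0}. (-1, 0): f_x = 6 ≠ 0.
  x = 0: f_y(0, y) = 6*y**2 - 6*y + 1; no integer root y with |y| ≤ 4.
  x = 1: f_y(1, y) = 6*y**2 - 10*y + 4; vanishes at y ∈ {1}. (1, 1): f_x = 0, f = 0 — SINGULAR.
  x = 2: f_y(2, y) = 6*y**2 - 14*y + 9; no integer root y with |y| ≤ 4.
  x = 3: f_y(3, y) = 6*y**2 - 18*y + 16; no integer root y with |y| ≤ 4.
  x = 4: f_y(4, y) = 6*y**2 - 22*y + 25; no integer root y with |y| ≤ 4.
Only singular point on the grid: (1, 1).
Classify: substitute x = 1 + u, y = 1 + v and expand: f = u**2*v - u**2 - 2*u*v**2 + 2*v**3 + v**2.
No constant or linear terms (consistent with a singular point). Quadratic part: -u**2 + v**2. Cubic part: u**2*v - 2*u*v**2 + 2*v**3.
The quadratic part v**2 - u**2 = (v − u)(v + u) splits into two distinct linear factors, so there are two distinct tangent lines y − 1 = ±(x − 1) — this is a node (ordinary double point).
Classification: node.


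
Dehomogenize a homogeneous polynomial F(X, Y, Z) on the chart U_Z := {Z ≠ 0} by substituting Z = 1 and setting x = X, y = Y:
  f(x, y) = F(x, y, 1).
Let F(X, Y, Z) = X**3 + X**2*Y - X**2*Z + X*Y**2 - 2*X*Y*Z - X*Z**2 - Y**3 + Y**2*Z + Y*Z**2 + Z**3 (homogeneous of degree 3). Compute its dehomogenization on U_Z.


f(x, y) = x**3 + x**2*y - x**2 + x*y**2 - 2*x*y - x - y**3 + y**2 + y + 1

On U_Z we set Z = 1. Each monomial c·X^i·Y^j·Z^k in F becomes c·x^i·y^j·1^k = c·x^i·y^j.
Substituting Z = 1: F(X, Y, 1) = x**3 + x**2*y - x**2 + x*y**2 - 2*x*y - x - y**3 + y**2 + y + 1.
Note: deg(f) ≤ deg(F) = 3; strict inequality happens when F is divisible by Z (lost terms).


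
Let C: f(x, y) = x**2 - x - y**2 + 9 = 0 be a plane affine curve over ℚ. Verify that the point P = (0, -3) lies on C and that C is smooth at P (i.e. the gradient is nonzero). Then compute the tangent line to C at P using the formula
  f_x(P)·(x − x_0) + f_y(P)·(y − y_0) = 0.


Tangent line at P: -x + 6*y + 18 = 0.

Step 1: f(0, -3) = 0, so P lies on C.
Step 2: partial derivatives
  f_x(x, y) = 2*x - 1, f_y(x, y) = -2*y.
  f_x(P) = -1, f_y(P) = 6 (gradient nonzero, so P is smooth).
Step 3: tangent line at P: -1·(x − 0) + 6·(y − -3) = 0.
Expanding: -x + 6*y + 18 = 0.


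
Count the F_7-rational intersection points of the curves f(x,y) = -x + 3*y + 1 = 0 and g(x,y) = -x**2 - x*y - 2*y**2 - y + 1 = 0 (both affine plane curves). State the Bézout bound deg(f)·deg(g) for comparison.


Common zeros: {(1, 0)}; count = 1; Bézout bound = 2.

deg(f) = 1, deg(g) = 2, so Bézout bound = 2.
Scan x ∈ F_7. For each x, list the y ∈ F_7 with f(x, y) ≡ 0 and those with g(x, y) ≡ 0 (mod 7); the common zeros in that column are the intersection.
  x = 0: f ≡ 0 at y ∈ {2}; g ≡ 0 at y ∈ {4, 6}; common: ∅.
  x = 1: f ≡ 0 at y ∈ {0}; g ≡ 0 at y ∈ {0, 6}; common: {0}.
  x = 2: f ≡ 0 at y ∈ {5}; g ≡ 0 at y ∈ ∅; common: ∅.
  x = 3: f ≡ 0 at y ∈ {3}; g ≡ 0 at y ∈ {1, 4}; common: ∅.
  x = 4: f ≡ 0 at y ∈ {1}; g ≡ 0 at y ∈ ∅; common: ∅.
  x = 5: f ≡ 0 at y ∈ {6}; g ≡ 0 at y ∈ ∅; common: ∅.
  x = 6: f ≡ 0 at y ∈ {4}; g ≡ 0 at y ∈ {0}; common: ∅.
Collecting: common zeros = {(1, 0)}, so the count is 1.
Comparison with the Bézout bound: 1 ≤ 2 = deg(f)·deg(g), as expected for curves with no common component (the affine F_7-count falls short of the bound because intersections may lie at infinity, over extension fields, or carry multiplicity).


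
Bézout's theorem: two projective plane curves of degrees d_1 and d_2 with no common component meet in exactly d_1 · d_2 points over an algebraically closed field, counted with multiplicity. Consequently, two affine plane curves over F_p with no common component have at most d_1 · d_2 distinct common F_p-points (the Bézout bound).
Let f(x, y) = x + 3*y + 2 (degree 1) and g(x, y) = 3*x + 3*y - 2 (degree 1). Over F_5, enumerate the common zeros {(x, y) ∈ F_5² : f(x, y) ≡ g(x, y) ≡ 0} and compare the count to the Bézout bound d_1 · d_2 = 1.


Common zeros: {(2, 2)}; count = 1; Bézout bound = 1.

deg(f) = 1, deg(g) = 1, so Bézout bound = 1.
Scan x ∈ F_5. For each x, list the y ∈ F_5 with f(x, y) ≡ 0 and those with g(x, y) ≡ 0 (mod 5); the common zeros in that column are the intersection.
  x = 0: f ≡ 0 at y ∈ {1}; g ≡ 0 at y ∈ {4}; common: ∅.
  x = 1: f ≡ 0 at y ∈ {4}; g ≡ 0 at y ∈ {3}; common: ∅.
  x = 2: f ≡ 0 at y ∈ {2}; g ≡ 0 at y ∈ {2}; common: {2}.
  x = 3: f ≡ 0 at y ∈ {0}; g ≡ 0 at y ∈ {1}; common: ∅.
  x = 4: f ≡ 0 at y ∈ {3}; g ≡ 0 at y ∈ {0}; common: ∅.
Collecting: common zeros = {(2, 2)}, so the count is 1.
Comparison with the Bézout bound: 1 ≤ 1 = deg(f)·deg(g), as expected for curves with no common component (the bound is attained).


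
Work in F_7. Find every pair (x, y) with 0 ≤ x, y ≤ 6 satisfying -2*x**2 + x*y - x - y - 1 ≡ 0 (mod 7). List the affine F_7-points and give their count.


Affine F_7-points: {(0, 6), (2, 4), (3, 4), (4, 3), (5, 0), (6, 6)}; count = 6.

For each of the 49 pairs (x, y) ∈ F_7², evaluate f(x, y) mod 7. Record the zeros.
  x = 0: [0↦6, 1↦5, 2↦4, 3↦3, 4↦2, 5↦1, 6↦0]  zeros at y ∈ {6}
  x = 1: [0↦3, 1↦3, 2↦3, 3↦3, 4↦3, 5↦3, 6↦3]  zeros at y ∈ ∅
  x = 2: [0↦3, 1↦4, 2↦5, 3↦6, 4↦0, 5↦1, 6↦2]  zeros at y ∈ {4}
  x = 3: [0↦6, 1↦1, 2↦3, 3↦5, 4↦0, 5↦2, 6↦4]  zeros at y ∈ {4}
  x = 4: [0↦5, 1↦1, 2↦4, 3↦0, 4↦3, 5↦6, 6↦2]  zeros at y ∈ {3}
  x = 5: [0↦0, 1↦4, 2↦1, 3↦5, 4↦2, 5↦6, 6↦3]  zeros at y ∈ {0}
  x = 6: [0↦5, 1↦3, 2↦1, 3↦6, 4↦4, 5↦2, 6↦0]  zeros at y ∈ {6}
Collecting zeros: affine points = {(0, 6), (2, 4), (3, 4), (4, 3), (5, 0), (6, 6)}.
Total count |C(F_7)_aff| = 6.


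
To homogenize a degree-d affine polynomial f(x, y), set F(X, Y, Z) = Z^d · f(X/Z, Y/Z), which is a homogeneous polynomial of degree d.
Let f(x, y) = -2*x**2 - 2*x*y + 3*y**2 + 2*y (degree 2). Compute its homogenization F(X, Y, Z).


F(X, Y, Z) = -2*X**2 - 2*X*Y + 3*Y**2 + 2*Y*Z

deg(f) = 2.
Substitute x = X/Z, y = Y/Z into f, then multiply by Z^2.
  monomial -2·x^2·y^0 ↦ -2·X^2·Y^0·Z^0.
  monomial -2·x^1·y^1 ↦ -2·X^1·Y^1·Z^0.
  monomial 3·x^0·y^2 ↦ 3·X^0·Y^2·Z^0.
  monomial 2·x^0·y^1 ↦ 2·X^0·Y^1·Z^1.
Collecting: F(X, Y, Z) = -2*X**2 - 2*X*Y + 3*Y**2 + 2*Y*Z.


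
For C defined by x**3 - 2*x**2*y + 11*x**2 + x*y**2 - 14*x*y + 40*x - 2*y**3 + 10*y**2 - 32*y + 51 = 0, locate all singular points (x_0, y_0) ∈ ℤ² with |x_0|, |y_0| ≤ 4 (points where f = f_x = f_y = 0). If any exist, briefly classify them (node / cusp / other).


Singular points: {(-3, 1)}; classification: cusp.

Compute partial derivatives:
  f_x = 3*x**2 - 4*x*y + 22*x + y**2 - 14*y + 40.
  f_y = -2*x**2 + 2*x*y - 14*x - 6*y**2 + 20*y - 32.
Scan x_0 ∈ {−4, ..., 4}. For each x_0, f_y(x_0, y) is a polynomial in y; find its integer roots y ∈ {−4, ..., 4}, then test f_x and f at those candidates.
  x = -4: f_y(-4, y) = -6*y**2 + 12*y - 8; no integer root y with |y| ≤ 4.
  x = -3: f_y(-3, y) = -6*y**2 + 14*y - 8; vanishes at y ∈ {1}. (-3, 1): f_x = 0, f = 0 — SINGULAR.
  x = -2: f_y(-2, y) = -6*y**2 + 16*y - 12; no integer root y with |y| ≤ 4.
  x = -1: f_y(-1, y) = -6*y**2 + 18*y - 20; no integer root y with |y| ≤ 4.
  x = 0: f_y(0, y) = -6*y**2 + 20*y - 32; no integer root y with |y| ≤ 4.
  x = 1: f_y(1, y) = -6*y**2 + 22*y - 48; no integer root y with |y| ≤ 4.
  x = 2: f_y(2, y) = -6*y**2 + 24*y - 68; no integer root y with |y| ≤ 4.
  x = 3: f_y(3, y) = -6*y**2 + 26*y - 92; no integer root y with |y| ≤ 4.
  x = 4: f_y(4, y) = -6*y**2 + 28*y - 120; no integer root y with |y| ≤ 4.
Only singular point on the grid: (-3, 1).
Classify: substitute x = -3 + u, y = 1 + v and expand: f = u**3 - 2*u**2*v + u*v**2 - 2*v**3 + v**2.
No constant or linear terms (consistent with a singular point). Quadratic part: v**2. Cubic part: u**3 - 2*u**2*v + u*v**2 - 2*v**3.
The quadratic part v**2 is a perfect square, so there is a single (double) tangent line v = 0, i.e. y = 1. Restricting the cubic part to that line (v = 0) leaves u**3 ≠ 0, so f is not divisible by v and the branch is v² ≈ -u**3 to lowest order — this is a cusp.
Classification: cusp.


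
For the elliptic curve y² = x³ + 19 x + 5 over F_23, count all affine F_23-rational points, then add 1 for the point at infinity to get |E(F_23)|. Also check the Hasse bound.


Affine points = {(1, 5), (1, 18), (5, 8), (5, 15), (6, 6), (6, 17), (8, 5), (8, 18), (9, 10), (9, 13), (11, 2), (11, 21), (12, 11), (12, 12), (14, 5), (14, 18), (15, 10), (15, 13), (16, 9), (16, 14), (19, 7), (19, 16), (20, 6), (20, 17), (22, 10), (22, 13)}; affine count = 26; |E(F_23)| = 27.

Discriminant check: Δ ∝ 4a³ + 27b² = 4·19³ + 27·5² = 4·6859 + 27·25 ≡ 5 (mod 23). Nonzero ⇒ E is nonsingular.
For each x ∈ F_23, compute rhs = x³ + 19·x + 5 mod 23, then count y ∈ F_23 with y² ≡ rhs.
  x = 0: rhs = 5, matching y values: none (0 points).
  x = 1: rhs = 2, matching y values: 5, 18 (2 points).
  x = 2: rhs = 5, matching y values: none (0 points).
  x = 3: rhs = 20, matching y values: none (0 points).
  x = 4: rhs = 7, matching y values: none (0 points).
  x = 5: rhs = 18, matching y values: 8, 15 (2 points).
  x = 6: rhs = 13, matching y values: 6, 17 (2 points).
  x = 7: rhs = 21, matching y values: none (0 points).
  x = 8: rhs = 2, matching y values: 5, 18 (2 points).
  x = 9: rhs = 8, matching y values: 10, 13 (2 points).
  x = 10: rhs = 22, matching y values: none (0 points).
  x = 11: rhs = 4, matching y values: 2, 21 (2 points).
  x = 12: rhs = 6, matching y values: 11, 12 (2 points).
  x = 13: rhs = 11, matching y values: none (0 points).
  x = 14: rhs = 2, matching y values: 5, 18 (2 points).
  x = 15: rhs = 8, matching y values: 10, 13 (2 points).
  x = 16: rhs = 12, matching y values: 9, 14 (2 points).
  x = 17: rhs = 20, matching y values: none (0 points).
  x = 18: rhs = 15, matching y values: none (0 points).
  x = 19: rhs = 3, matching y values: 7, 16 (2 points).
  x = 20: rhs = 13, matching y values: 6, 17 (2 points).
  x = 21: rhs = 5, matching y values: none (0 points).
  x = 22: rhs = 8, matching y values: 10, 13 (2 points).
Total affine count: 26.
Full point count |E(F_23)| = 26 + 1 = 27.
Hasse bound: |27 − (23+1)| = |3| = 3 ≤ 2√23 ≈ 9.5917 ✓.


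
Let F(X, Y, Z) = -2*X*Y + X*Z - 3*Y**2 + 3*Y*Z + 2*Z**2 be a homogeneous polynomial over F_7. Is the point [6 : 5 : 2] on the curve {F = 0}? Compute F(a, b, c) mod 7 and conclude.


F(6,5,2) ≡ 6 (mod 7); P is NOT on the curve.

Evaluate F(6, 5, 2) term-by-term (mod 7).
  -2*X*Y ↦ -2·6·5·1 = -60
  X*Z ↦ 1·6·1·2 = 12
  -3*Y**2 ↦ -3·1·25·1 = -75
  3*Y*Z ↦ 3·1·5·2 = 30
  2*Z**2 ↦ 2·1·1·4 = 8
Sum: F(6, 5, 2) = (-60) + (12) + (-75) + (30) + (8) = -85.
Reducing mod 7: -85 ≡ 6 (mod 7).
Since F(a, b, c) ≡ 6 ≠ 0 (mod 7), P does NOT lie on the curve.


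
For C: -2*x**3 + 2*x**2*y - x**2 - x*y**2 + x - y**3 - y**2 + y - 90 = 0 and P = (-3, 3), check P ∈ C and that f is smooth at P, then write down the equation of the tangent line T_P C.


Tangent line at P: -92*x + 4*y - 288 = 0.

Step 1: f(-3, 3) = 0, so P lies on C.
Step 2: partial derivatives
  f_x(x, y) = -6*x**2 + 4*x*y - 2*x - y**2 + 1, f_y(x, y) = 2*x**2 - 2*x*y - 3*y**2 - 2*y + 1.
  f_x(P) = -92, f_y(P) = 4 (gradient nonzero, so P is smooth).
Step 3: tangent line at P: -92·(x − -3) + 4·(y − 3) = 0.
Expanding: -92*x + 4*y - 288 = 0.


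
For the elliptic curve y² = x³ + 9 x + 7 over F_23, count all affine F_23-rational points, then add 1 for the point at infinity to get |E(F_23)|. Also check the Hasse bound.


Affine points = {(5, 4), (5, 19), (6, 1), (6, 22), (8, 4), (8, 19), (9, 9), (9, 14), (10, 4), (10, 19), (12, 7), (12, 16), (14, 5), (14, 18), (17, 6), (17, 17), (21, 2), (21, 21)}; affine count = 18; |E(F_23)| = 19.

Discriminant check: Δ ∝ 4a³ + 27b² = 4·9³ + 27·7² = 4·729 + 27·49 ≡ 7 (mod 23). Nonzero ⇒ E is nonsingular.
For each x ∈ F_23, compute rhs = x³ + 9·x + 7 mod 23, then count y ∈ F_23 with y² ≡ rhs.
  x = 0: rhs = 7, matching y values: none (0 points).
  x = 1: rhs = 17, matching y values: none (0 points).
  x = 2: rhs = 10, matching y values: none (0 points).
  x = 3: rhs = 15, matching y values: none (0 points).
  x = 4: rhs = 15, matching y values: none (0 points).
  x = 5: rhs = 16, matching y values: 4, 19 (2 points).
  x = 6: rhs = 1, matching y values: 1, 22 (2 points).
  x = 7: rhs = 22, matching y values: none (0 points).
  x = 8: rhs = 16, matching y values: 4, 19 (2 points).
  x = 9: rhs = 12, matching y values: 9, 14 (2 points).
  x = 10: rhs = 16, matching y values: 4, 19 (2 points).
  x = 11: rhs = 11, matching y values: none (0 points).
  x = 12: rhs = 3, matching y values: 7, 16 (2 points).
  x = 13: rhs = 21, matching y values: none (0 points).
  x = 14: rhs = 2, matching y values: 5, 18 (2 points).
  x = 15: rhs = 21, matching y values: none (0 points).
  x = 16: rhs = 15, matching y values: none (0 points).
  x = 17: rhs = 13, matching y values: 6, 17 (2 points).
  x = 18: rhs = 21, matching y values: none (0 points).
  x = 19: rhs = 22, matching y values: none (0 points).
  x = 20: rhs = 22, matching y values: none (0 points).
  x = 21: rhs = 4, matching y values: 2, 21 (2 points).
  x = 22: rhs = 20, matching y values: none (0 points).
Total affine count: 18.
Full point count |E(F_23)| = 18 + 1 = 19.
Hasse bound: |19 − (23+1)| = |-5| = 5 ≤ 2√23 ≈ 9.5917 ✓.


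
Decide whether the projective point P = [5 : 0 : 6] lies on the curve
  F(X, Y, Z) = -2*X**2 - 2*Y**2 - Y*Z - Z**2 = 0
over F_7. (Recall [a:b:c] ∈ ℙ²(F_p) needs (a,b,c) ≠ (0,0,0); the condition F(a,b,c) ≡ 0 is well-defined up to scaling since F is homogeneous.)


F(5,0,6) ≡ 5 (mod 7); P is NOT on the curve.

Evaluate F(5, 0, 6) term-by-term (mod 7).
  -2*X**2 ↦ -2·25·1·1 = -50
  -2*Y**2 ↦ -2·1·0·1 = 0
  -Y*Z ↦ -1·1·0·6 = 0
  -Z**2 ↦ -1·1·1·36 = -36
Sum: F(5, 0, 6) = (-50) + (0) + (0) + (-36) = -86.
Reducing mod 7: -86 ≡ 5 (mod 7).
Since F(a, b, c) ≡ 5 ≠ 0 (mod 7), P does NOT lie on the curve.


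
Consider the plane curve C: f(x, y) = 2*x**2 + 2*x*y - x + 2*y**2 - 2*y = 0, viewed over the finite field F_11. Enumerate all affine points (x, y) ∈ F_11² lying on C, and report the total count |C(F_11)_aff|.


Affine F_11-points: {(0, 0), (0, 1), (1, 4), (1, 7), (2, 5), (5, 1), (5, 6), (6, 0), (6, 6), (9, 7), (10, 5), (10, 8)}; count = 12.

For each of the 121 pairs (x, y) ∈ F_11², evaluate f(x, y) mod 11. Record the zeros.
  x = 0: [0↦0, 1↦0, 2↦4, 3↦1, 4↦2, 5↦7, 6↦5, 7↦7, 8↦2, 9↦1, 10↦4]  zeros at y ∈ {0, 1}
  x = 1: [0↦1, 1↦3, 2↦9, 3↦8, 4↦0, 5↦7, 6↦7, 7↦0, 8↦8, 9↦9, 10↦3]  zeros at y ∈ {4, 7}
  x = 2: [0↦6, 1↦10, 2↦7, 3↦8, 4↦2, 5↦0, 6↦2, 7↦8, 8↦7, 9↦10, 10↦6]  zeros at y ∈ {5}
  x = 3: [0↦4, 1↦10, 2↦9, 3↦1, 4↦8, 5↦8, 6↦1, 7↦9, 8↦10, 9↦4, 10↦2]  zeros at y ∈ ∅
  x = 4: [0↦6, 1↦3, 2↦4, 3↦9, 4↦7, 5↦9, 6↦4, 7↦3, 8↦6, 9↦2, 10↦2]  zeros at y ∈ ∅
  x = 5: [0↦1, 1↦0, 2↦3, 3↦10, 4↦10, 5↦3, 6↦0, 7↦1, 8↦6, 9↦4, 10↦6]  zeros at y ∈ {1, 6}
  x = 6: [0↦0, 1↦1, 2↦6, 3↦4, 4↦6, 5↦1, 6↦0, 7↦3, 8↦10, 9↦10, 10↦3]  zeros at y ∈ {0, 6}
  x = 7: [0↦3, 1↦6, 2↦2, 3↦2, 4↦6, 5↦3, 6↦4, 7↦9, 8↦7, 9↦9, 10↦4]  zeros at y ∈ ∅
  x = 8: [0↦10, 1↦4, 2↦2, 3↦4, 4↦10, 5↦9, 6↦1, 7↦8, 8↦8, 9↦1, 10↦9]  zeros at y ∈ ∅
  x = 9: [0↦10, 1↦6, 2↦6, 3↦10, 4↦7, 5↦8, 6↦2, 7↦0, 8↦2, 9↦8, 10↦7]  zeros at y ∈ {7}
  x = 10: [0↦3, 1↦1, 2↦3, 3↦9, 4↦8, 5↦0, 6↦7, 7↦7, 8↦0, 9↦8, 10↦9]  zeros at y ∈ {5, 8}
Collecting zeros: affine points = {(0, 0), (0, 1), (1, 4), (1, 7), (2, 5), (5, 1), (5, 6), (6, 0), (6, 6), (9, 7), (10, 5), (10, 8)}.
Total count |C(F_11)_aff| = 12.


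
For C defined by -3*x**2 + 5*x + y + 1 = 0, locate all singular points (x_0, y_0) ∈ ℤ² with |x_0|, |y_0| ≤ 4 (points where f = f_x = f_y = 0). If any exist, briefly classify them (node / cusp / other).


No singular points in the scanned grid; C is smooth there.

Compute partial derivatives:
  f_x = 5 - 6*x.
  f_y = 1.
f_y = 1 is a nonzero constant, so f_y never vanishes: no point (x, y) can satisfy f = f_x = f_y = 0. In particular no (x, y) ∈ {−4, ..., 4}² is singular; the curve is smooth.


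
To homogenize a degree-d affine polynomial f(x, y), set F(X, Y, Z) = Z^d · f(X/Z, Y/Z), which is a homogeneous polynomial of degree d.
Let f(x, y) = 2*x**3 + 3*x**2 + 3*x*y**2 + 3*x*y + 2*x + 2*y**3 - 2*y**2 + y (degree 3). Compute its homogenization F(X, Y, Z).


F(X, Y, Z) = 2*X**3 + 3*X**2*Z + 3*X*Y**2 + 3*X*Y*Z + 2*X*Z**2 + 2*Y**3 - 2*Y**2*Z + Y*Z**2

deg(f) = 3.
Substitute x = X/Z, y = Y/Z into f, then multiply by Z^3.
  monomial 2·x^3·y^0 ↦ 2·X^3·Y^0·Z^0.
  monomial 3·x^2·y^0 ↦ 3·X^2·Y^0·Z^1.
  monomial 3·x^1·y^2 ↦ 3·X^1·Y^2·Z^0.
  monomial 3·x^1·y^1 ↦ 3·X^1·Y^1·Z^1.
  monomial 2·x^1·y^0 ↦ 2·X^1·Y^0·Z^2.
  monomial 2·x^0·y^3 ↦ 2·X^0·Y^3·Z^0.
  monomial -2·x^0·y^2 ↦ -2·X^0·Y^2·Z^1.
  monomial 1·x^0·y^1 ↦ 1·X^0·Y^1·Z^2.
Collecting: F(X, Y, Z) = 2*X**3 + 3*X**2*Z + 3*X*Y**2 + 3*X*Y*Z + 2*X*Z**2 + 2*Y**3 - 2*Y**2*Z + Y*Z**2.


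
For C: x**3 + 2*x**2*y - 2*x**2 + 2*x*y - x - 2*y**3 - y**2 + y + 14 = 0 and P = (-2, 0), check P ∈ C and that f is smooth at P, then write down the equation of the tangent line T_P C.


Tangent line at P: 19*x + 5*y + 38 = 0.

Step 1: f(-2, 0) = 0, so P lies on C.
Step 2: partial derivatives
  f_x(x, y) = 3*x**2 + 4*x*y - 4*x + 2*y - 1, f_y(x, y) = 2*x**2 + 2*x - 6*y**2 - 2*y + 1.
  f_x(P) = 19, f_y(P) = 5 (gradient nonzero, so P is smooth).
Step 3: tangent line at P: 19·(x − -2) + 5·(y − 0) = 0.
Expanding: 19*x + 5*y + 38 = 0.
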